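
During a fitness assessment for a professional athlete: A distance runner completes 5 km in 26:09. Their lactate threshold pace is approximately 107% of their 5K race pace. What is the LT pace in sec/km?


Convert to seconds: 26 min 9 s = 1569 s
Pace per km = 1569 / 5 = 313.8 s/km
LT pace = 313.8 * 1.07 = 335.77 s/km

335.77 s/km


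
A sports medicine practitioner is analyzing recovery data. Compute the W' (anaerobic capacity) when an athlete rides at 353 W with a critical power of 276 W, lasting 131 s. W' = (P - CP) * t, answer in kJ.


Above-CP power = 77 W
Duration = 131 s
W' = 77 * 131 = 10087 J
Convert: 10087 / 1000 = 10.087 kJ

10.087 kJ


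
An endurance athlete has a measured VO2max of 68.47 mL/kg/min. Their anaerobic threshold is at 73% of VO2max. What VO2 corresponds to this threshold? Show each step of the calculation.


Anaerobic threshold VO2 = VO2max * 73%
= 68.47 * 0.73
= 49.98 mL/kg/min

49.98 mL/kg/min


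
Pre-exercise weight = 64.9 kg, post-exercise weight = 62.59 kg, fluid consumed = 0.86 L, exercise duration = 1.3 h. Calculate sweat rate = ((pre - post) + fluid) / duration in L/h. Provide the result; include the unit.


Weight loss = 64.9 - 62.59 = 2.31 kg (approx L)
Total sweat = 2.31 + 0.86 = 3.17 L
Sweat rate = 3.17 / 1.3 = 2.438 L/h

2.438 L/h


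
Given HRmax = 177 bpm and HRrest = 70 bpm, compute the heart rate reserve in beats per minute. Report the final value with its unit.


Heart rate reserve = maximum HR minus resting HR
HRR = 177 - 70 = 107 bpm

107 bpm


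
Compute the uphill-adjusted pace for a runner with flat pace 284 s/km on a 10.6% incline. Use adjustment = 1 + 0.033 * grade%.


Adjustment factor = 1 + 0.033 * 10.6 = 1.3498
Grade-adjusted pace = 284 * 1.3498 = 383.34 s/km

383.34 s/km


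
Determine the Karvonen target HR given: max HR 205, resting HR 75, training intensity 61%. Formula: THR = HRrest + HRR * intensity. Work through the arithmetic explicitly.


HRR = HRmax - HRrest = 205 - 75 = 130
THR = 75 + 130 * 0.61
= 154.3 bpm

154.3 bpm


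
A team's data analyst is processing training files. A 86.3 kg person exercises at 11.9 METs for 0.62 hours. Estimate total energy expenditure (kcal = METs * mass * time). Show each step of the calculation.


Energy = METs * mass(kg) * time(h)
= 11.9 * 86.3 * 0.62
= 636.72 kcal

636.72 kcal


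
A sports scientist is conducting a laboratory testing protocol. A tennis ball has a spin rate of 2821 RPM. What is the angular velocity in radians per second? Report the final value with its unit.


Convert RPM to rad/s: multiply by 2*pi and divide by 60
omega = 2821 * 2 * pi / 60
= 295.414 rad/s

295.414 rad/s


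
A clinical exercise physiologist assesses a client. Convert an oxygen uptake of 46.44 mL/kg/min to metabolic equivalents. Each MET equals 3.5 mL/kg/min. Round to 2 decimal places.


One MET = 3.5 mL/kg/min
Number of METs = 46.44 / 3.5
= 13.27 METs

13.27 METs


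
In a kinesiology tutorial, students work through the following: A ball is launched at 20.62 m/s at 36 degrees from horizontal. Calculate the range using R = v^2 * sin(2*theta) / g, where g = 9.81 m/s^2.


sin(2 * 36) = sin(72) = 0.951057
v^2 = 20.62^2 = 425.1844
R = 425.1844 * 0.951057 / 9.81
= 41.221 m

41.221 m


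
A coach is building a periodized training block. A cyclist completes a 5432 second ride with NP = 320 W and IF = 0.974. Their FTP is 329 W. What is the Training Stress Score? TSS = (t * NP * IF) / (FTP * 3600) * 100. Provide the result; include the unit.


t * NP * IF = 5432 * 320 * 0.974 = 1693045.76
FTP * 3600 = 1184400
TSS = (1693045.76 / 1184400) * 100 = 142.95

142.95 TSS


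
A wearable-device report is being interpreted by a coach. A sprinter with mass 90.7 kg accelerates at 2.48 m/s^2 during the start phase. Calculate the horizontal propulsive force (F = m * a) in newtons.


F = m * a
= 90.7 * 2.48
= 224.94 N

224.94 N


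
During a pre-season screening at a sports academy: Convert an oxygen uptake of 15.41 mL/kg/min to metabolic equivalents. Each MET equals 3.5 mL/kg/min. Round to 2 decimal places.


One MET = 3.5 mL/kg/min
Number of METs = 15.41 / 3.5
= 4.4 METs

4.4 METs


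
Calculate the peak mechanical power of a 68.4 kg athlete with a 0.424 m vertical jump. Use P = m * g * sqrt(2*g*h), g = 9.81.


First, sqrt(2gh) = sqrt(2 * 9.81 * 0.424)
= sqrt(8.31888) = 2.884247 m/s
Power = 68.4 * 9.81 * 2.884247 = 1935.34 W

1935.34 W


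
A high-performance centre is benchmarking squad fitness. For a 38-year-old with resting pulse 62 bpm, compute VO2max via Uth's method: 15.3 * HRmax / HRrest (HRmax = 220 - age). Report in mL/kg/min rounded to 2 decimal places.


Step 1: HRmax = 220 - 38 = 182 bpm
Step 2: Ratio = 182 / 62 = 2.9355
Step 3: VO2max = 15.3 * 2.9355 = 44.91 mL/kg/min

44.91 mL/kg/min


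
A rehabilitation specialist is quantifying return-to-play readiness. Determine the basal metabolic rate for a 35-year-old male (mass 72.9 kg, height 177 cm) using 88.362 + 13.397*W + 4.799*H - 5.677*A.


BMR = 88.362 + 13.397*72.9 + 4.799*177 - 5.677*35
= 1715.73 kcal/day

1715.73 kcal/day


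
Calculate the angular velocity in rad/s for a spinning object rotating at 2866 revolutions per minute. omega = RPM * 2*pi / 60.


omega = RPM * 2*pi / 60
= 2866 * 6.28318531 / 60
= 300.127 rad/s

300.127 rad/s


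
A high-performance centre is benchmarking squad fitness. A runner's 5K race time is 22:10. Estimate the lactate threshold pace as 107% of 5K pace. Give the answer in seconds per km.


Total race time = 22*60 + 10 = 1330 seconds
5K pace = 1330 / 5 = 266.0 sec/km
LT pace = 266.0 * 1.07 = 284.62 sec/km

284.62 s/km


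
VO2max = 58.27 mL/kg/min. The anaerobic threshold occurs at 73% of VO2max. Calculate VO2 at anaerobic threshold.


AT fraction = 73 / 100 = 0.73
AT VO2 = 58.27 * 0.73
= 42.54 mL/kg/min

42.54 mL/kg/min


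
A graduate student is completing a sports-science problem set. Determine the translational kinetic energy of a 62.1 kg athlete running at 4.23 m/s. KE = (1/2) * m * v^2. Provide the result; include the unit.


KE = 0.5 * m * v^2
= 0.5 * 62.1 * 4.23^2
= 0.5 * 62.1 * 17.8929
= 555.57 J

555.57 J


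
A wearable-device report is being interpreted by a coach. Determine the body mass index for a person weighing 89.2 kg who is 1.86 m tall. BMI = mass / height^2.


BMI = mass / height^2
= 89.2 / 1.86^2
= 89.2 / 3.4596
= 25.78 kg/m^2

25.78 kg/m^2


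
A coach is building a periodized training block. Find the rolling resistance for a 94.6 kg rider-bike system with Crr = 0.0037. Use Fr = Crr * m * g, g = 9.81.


m * g = 94.6 * 9.81 = 928.026 N
Fr = 0.0037 * 928.026 = 3.434 N

3.434 N


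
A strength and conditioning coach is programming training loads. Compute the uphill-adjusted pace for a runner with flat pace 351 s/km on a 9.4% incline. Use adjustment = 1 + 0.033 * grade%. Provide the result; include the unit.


Adjustment factor = 1 + 0.033 * 9.4 = 1.3102
Grade-adjusted pace = 351 * 1.3102 = 459.88 s/km

459.88 s/km


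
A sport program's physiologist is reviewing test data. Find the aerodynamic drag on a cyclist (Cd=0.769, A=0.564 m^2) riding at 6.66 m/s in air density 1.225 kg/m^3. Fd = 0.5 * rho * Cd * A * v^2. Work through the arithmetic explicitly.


Fd = 0.5 * 1.225 * 0.769 * 0.564 * 6.66^2
= 0.5 * 1.225 * 0.769 * 0.564 * 44.3556
= 11.783 N

11.783 N


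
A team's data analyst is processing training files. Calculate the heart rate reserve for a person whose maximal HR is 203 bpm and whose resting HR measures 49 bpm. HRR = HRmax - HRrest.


HRmax = 203 bpm
HRrest = 49 bpm
HRR = 203 - 49 = 154 bpm

154 bpm


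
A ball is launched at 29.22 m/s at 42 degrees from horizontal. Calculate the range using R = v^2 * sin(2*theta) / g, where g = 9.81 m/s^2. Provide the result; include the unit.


sin(2 * 42) = sin(84) = 0.994522
v^2 = 29.22^2 = 853.8084
R = 853.8084 * 0.994522 / 9.81
= 86.558 m

86.558 m


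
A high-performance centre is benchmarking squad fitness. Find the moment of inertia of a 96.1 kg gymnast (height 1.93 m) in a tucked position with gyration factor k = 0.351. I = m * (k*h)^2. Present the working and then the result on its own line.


Radius of gyration = 0.351 * 1.93 = 0.67743 m
I = 96.1 * 0.67743^2
= 96.1 * 0.458911
= 44.101 kg*m^2

44.101 kg*m^2


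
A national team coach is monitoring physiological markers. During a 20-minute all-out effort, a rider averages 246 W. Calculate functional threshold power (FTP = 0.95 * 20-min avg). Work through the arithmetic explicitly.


FTP = 0.95 * 246
= 233.7 W

233.7 W


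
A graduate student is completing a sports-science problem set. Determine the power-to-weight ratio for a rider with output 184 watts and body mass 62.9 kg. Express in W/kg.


P/W = 184 / 62.9 = 2.925 W/kg

2.925 W/kg


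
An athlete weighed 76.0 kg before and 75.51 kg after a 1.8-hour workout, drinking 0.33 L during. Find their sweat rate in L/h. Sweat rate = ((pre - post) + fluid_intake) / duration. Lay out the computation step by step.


Body mass change = 0.49 kg
Total sweat loss = 0.49 + 0.33 = 0.82 L
Rate = 0.82 / 1.8 = 0.456 L/h

0.456 L/h


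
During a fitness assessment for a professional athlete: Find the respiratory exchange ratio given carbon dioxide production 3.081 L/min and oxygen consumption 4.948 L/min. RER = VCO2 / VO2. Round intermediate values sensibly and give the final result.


VCO2 = 3.081 L/min
VO2 = 4.948 L/min
RER = 3.081 / 4.948 = 0.6227

0.6227


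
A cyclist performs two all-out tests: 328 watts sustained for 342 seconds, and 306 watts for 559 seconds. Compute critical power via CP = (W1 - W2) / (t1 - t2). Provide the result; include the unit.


W1 = P1 * t1 = 328 * 342 = 112176 J
W2 = P2 * t2 = 306 * 559 = 171054 J
CP = (112176 - 171054) / (342 - 559)
= 271.33 W

271.33 W


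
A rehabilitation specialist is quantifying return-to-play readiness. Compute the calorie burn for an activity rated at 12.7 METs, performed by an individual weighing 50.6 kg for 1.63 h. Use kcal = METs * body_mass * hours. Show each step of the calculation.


Product of METs and mass = 12.7 * 50.6 = 642.62
Total kcal = 642.62 * 1.63 = 1047.47 kcal

1047.47 kcal


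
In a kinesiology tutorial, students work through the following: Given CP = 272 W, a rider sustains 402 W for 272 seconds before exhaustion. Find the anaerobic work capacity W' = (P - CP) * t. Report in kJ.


Excess power = 402 - 272 = 130 W
Work above CP = 130 * 272 = 35360 J
W' = 35.36 kJ

35.36 kJ


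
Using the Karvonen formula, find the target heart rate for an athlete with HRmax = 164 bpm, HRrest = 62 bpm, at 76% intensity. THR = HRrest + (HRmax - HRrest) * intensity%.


HRR = 164 - 62 = 102
THR = 62 + 102 * 0.76
= 62 + 77.52
= 139.52 bpm

139.52 bpm


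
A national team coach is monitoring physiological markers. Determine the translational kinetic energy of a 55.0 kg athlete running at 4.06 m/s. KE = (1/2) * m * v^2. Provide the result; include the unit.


KE = 0.5 * m * v^2
= 0.5 * 55.0 * 4.06^2
= 0.5 * 55.0 * 16.4836
= 453.3 J

453.3 J


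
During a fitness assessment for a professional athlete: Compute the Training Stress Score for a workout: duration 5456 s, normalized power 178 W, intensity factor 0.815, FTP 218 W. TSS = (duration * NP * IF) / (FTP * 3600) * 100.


Product = 5456 * 178 * 0.815 = 791501.92
Base = 218 * 3600 = 784800
TSS = 791501.92 / 784800 * 100 = 100.85

100.85 TSS


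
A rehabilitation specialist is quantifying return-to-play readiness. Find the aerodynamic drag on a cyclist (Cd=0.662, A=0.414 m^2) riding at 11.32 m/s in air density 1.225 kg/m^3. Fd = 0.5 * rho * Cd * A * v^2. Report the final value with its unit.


Fd = 0.5 * 1.225 * 0.662 * 0.414 * 11.32^2
= 0.5 * 1.225 * 0.662 * 0.414 * 128.1424
= 21.511 N

21.511 N


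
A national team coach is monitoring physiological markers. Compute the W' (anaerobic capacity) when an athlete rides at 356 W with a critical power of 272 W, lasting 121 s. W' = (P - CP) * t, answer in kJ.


Above-CP power = 84 W
Duration = 121 s
W' = 84 * 121 = 10164 J
Convert: 10164 / 1000 = 10.164 kJ

10.164 kJ


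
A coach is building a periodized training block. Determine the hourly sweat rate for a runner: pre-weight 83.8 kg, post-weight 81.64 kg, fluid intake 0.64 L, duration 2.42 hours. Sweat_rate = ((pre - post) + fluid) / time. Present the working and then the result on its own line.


Mass lost = 83.8 - 81.64 = 2.16 kg
Add fluid consumed: 2.16 + 0.64 = 2.8 L total sweat
Sweat rate = 2.8 / 2.42 = 1.157 L/h

1.157 L/h


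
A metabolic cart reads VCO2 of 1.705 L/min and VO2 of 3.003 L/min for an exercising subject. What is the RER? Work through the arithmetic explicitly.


RER = VCO2 / VO2 = 1.705 / 3.003 = 0.5678

0.5678


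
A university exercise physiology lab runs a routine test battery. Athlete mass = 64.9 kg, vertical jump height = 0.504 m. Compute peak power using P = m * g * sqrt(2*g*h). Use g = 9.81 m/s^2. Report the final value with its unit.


sqrt(2 * 9.81 * 0.504) = sqrt(9.88848) = 3.144595 m/s
P = 64.9 * 9.81 * 3.144595
= 2002.07 W

2002.07 W


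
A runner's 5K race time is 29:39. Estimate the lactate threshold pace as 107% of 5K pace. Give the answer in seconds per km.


Total race time = 29*60 + 39 = 1779 seconds
5K pace = 1779 / 5 = 355.8 sec/km
LT pace = 355.8 * 1.07 = 380.71 sec/km

380.71 s/km


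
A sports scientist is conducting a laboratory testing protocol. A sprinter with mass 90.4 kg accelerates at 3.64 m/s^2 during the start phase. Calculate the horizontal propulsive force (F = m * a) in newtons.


F = m * a
= 90.4 * 3.64
= 329.06 N

329.06 N


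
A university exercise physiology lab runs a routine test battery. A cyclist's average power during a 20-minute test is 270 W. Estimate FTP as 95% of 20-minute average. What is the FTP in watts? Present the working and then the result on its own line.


FTP = 20-min power * 0.95
= 270 * 0.95
= 256.5 W

256.5 W


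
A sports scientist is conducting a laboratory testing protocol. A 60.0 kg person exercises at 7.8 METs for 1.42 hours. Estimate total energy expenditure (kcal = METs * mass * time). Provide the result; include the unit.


Energy = METs * mass(kg) * time(h)
= 7.8 * 60.0 * 1.42
= 664.56 kcal

664.56 kcal


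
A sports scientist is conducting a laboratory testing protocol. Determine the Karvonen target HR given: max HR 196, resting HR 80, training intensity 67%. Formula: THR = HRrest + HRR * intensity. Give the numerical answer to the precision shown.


HRR = HRmax - HRrest = 196 - 80 = 116
THR = 80 + 116 * 0.67
= 157.72 bpm

157.72 bpm


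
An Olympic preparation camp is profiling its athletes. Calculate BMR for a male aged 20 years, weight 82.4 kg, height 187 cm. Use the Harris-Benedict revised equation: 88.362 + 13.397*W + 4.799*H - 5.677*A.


Substituting values:
W term = 13.397 * 82.4 = 1103.9128
H term = 4.799 * 187 = 897.413
A term = 5.677 * 20 = 113.54
BMR = 1976.15 kcal/day

1976.15 kcal/day


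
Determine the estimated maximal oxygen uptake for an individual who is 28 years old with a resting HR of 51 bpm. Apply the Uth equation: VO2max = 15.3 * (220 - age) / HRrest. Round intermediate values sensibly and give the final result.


HRmax = 220 - 28 = 192
VO2max = 15.3 * (192 / 51)
= 15.3 * 3.7647
= 57.6 mL/kg/min

57.6 mL/kg/min


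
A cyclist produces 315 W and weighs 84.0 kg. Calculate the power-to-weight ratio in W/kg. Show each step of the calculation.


P/W = power / mass
= 315 / 84.0
= 3.75 W/kg

3.75 W/kg


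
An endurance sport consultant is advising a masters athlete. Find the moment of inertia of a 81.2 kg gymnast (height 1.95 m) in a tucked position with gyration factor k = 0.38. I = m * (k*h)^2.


Radius of gyration = 0.38 * 1.95 = 0.741 m
I = 81.2 * 0.741^2
= 81.2 * 0.549081
= 44.585 kg*m^2

44.585 kg*m^2


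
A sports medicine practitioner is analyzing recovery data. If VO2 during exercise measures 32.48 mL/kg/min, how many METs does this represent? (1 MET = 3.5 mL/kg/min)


METs = VO2 / 3.5 = 32.48 / 3.5 = 9.28

9.28 METs


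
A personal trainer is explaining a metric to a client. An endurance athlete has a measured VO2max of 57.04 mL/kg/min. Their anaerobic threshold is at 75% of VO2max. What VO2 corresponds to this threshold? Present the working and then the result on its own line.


Anaerobic threshold VO2 = VO2max * 75%
= 57.04 * 0.75
= 42.78 mL/kg/min

42.78 mL/kg/min


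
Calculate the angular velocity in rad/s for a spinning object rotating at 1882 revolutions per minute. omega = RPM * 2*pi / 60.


omega = RPM * 2*pi / 60
= 1882 * 6.28318531 / 60
= 197.083 rad/s

197.083 rad/s


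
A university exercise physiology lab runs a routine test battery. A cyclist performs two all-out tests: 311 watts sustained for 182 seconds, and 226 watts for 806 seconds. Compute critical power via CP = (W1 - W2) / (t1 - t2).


W1 = P1 * t1 = 311 * 182 = 56602 J
W2 = P2 * t2 = 226 * 806 = 182156 J
CP = (56602 - 182156) / (182 - 806)
= 201.21 W

201.21 W


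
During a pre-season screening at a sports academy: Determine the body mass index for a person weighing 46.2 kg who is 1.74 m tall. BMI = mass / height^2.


BMI = mass / height^2
= 46.2 / 1.74^2
= 46.2 / 3.0276
= 15.26 kg/m^2

15.26 kg/m^2


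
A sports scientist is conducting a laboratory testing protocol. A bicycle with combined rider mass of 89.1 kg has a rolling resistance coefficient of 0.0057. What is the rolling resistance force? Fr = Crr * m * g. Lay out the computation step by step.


Fr = 0.0057 * 89.1 * 9.81
= 0.50787 * 9.81
= 4.982 N

4.982 N


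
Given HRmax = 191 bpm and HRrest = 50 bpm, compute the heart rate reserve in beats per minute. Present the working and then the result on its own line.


Heart rate reserve = maximum HR minus resting HR
HRR = 191 - 50 = 141 bpm

141 bpm


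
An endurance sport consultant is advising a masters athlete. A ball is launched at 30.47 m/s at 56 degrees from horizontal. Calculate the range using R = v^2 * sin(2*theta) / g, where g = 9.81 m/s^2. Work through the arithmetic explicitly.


sin(2 * 56) = sin(112) = 0.927184
v^2 = 30.47^2 = 928.4209
R = 928.4209 * 0.927184 / 9.81
= 87.749 m

87.749 m


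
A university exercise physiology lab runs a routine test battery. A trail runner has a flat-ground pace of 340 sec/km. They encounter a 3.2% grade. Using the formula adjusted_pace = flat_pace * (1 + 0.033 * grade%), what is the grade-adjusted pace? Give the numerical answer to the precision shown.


Grade factor = 1 + 0.033 * 3.2 = 1.1056
Adjusted = 340 * 1.1056 = 375.9 sec/km

375.9 s/km


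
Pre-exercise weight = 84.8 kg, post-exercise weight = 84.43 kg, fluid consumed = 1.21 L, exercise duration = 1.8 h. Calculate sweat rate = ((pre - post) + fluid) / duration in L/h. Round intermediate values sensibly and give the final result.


Weight loss = 84.8 - 84.43 = 0.37 kg (approx L)
Total sweat = 0.37 + 1.21 = 1.58 L
Sweat rate = 1.58 / 1.8 = 0.878 L/h

0.878 L/h


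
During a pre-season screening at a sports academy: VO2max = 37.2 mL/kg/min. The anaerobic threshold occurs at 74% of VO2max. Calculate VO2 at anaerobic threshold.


AT fraction = 74 / 100 = 0.74
AT VO2 = 37.2 * 0.74
= 27.53 mL/kg/min

27.53 mL/kg/min


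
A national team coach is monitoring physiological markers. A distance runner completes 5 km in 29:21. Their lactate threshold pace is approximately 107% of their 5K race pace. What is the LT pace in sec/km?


Convert to seconds: 29 min 21 s = 1761 s
Pace per km = 1761 / 5 = 352.2 s/km
LT pace = 352.2 * 1.07 = 376.85 s/km

376.85 s/km


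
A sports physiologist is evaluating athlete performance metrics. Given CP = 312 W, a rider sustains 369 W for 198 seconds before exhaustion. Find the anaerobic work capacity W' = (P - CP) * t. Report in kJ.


Excess power = 369 - 312 = 57 W
Work above CP = 57 * 198 = 11286 J
W' = 11.286 kJ

11.286 kJ


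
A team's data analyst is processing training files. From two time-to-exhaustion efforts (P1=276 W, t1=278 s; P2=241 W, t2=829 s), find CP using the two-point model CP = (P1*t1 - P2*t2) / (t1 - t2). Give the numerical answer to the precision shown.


Work in trial 1 = 76728 J
Work in trial 2 = 199789 J
Delta work = -123061 J
Delta time = -551 s
CP = -123061 / -551 = 223.34 W

223.34 W


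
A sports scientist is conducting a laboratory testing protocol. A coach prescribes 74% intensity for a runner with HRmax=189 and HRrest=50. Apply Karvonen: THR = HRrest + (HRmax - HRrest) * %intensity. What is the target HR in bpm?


Heart rate reserve = 189 - 50 = 139
Intensity fraction = 74 / 100 = 0.74
THR = 50 + 139 * 0.74 = 152.86 bpm

152.86 bpm


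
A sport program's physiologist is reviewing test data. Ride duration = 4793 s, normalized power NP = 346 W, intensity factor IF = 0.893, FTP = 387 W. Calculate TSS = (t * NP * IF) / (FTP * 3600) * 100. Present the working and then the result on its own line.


Numerator = 4793 * 346 * 0.893 = 1480931.554
Denominator = 387 * 3600 = 1393200
TSS = 1480931.554 / 1393200 * 100
= 106.3

106.3 TSS


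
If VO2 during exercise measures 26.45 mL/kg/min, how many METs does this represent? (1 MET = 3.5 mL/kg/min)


METs = VO2 / 3.5 = 26.45 / 3.5 = 7.56

7.56 METs


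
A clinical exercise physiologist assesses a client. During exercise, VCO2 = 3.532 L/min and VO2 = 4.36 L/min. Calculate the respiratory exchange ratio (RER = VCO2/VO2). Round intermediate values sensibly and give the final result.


RER = VCO2 / VO2
= 3.532 / 4.36
= 0.8101

0.8101


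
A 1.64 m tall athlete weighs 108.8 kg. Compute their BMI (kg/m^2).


height^2 = 2.6896 m^2
BMI = 108.8 / 2.6896 = 40.45 kg/m^2

40.45 kg/m^2


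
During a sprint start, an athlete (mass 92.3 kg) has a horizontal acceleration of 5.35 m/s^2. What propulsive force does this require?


Propulsive force = mass * acceleration
= 92.3 kg * 5.35 m/s^2
= 493.81 N

493.81 N


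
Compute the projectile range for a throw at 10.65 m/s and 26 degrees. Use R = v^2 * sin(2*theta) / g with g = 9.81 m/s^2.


Two times the angle = 52 degrees
sin(52) = 0.788011
R = 113.4225 * 0.788011 / 9.81 = 9.111 m

9.111 m


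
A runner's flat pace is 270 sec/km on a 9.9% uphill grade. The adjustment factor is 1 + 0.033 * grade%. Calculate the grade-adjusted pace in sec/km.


Factor = 1 + 0.033 * 9.9 = 1.3267
Adjusted pace = 270 * 1.3267
= 358.21 sec/km

358.21 s/km


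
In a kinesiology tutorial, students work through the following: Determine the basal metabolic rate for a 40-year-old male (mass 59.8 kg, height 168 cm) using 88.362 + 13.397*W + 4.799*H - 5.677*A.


BMR = 88.362 + 13.397*59.8 + 4.799*168 - 5.677*40
= 1468.65 kcal/day

1468.65 kcal/day


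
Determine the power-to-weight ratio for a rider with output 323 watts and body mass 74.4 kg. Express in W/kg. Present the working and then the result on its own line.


P/W = 323 / 74.4 = 4.341 W/kg

4.341 W/kg


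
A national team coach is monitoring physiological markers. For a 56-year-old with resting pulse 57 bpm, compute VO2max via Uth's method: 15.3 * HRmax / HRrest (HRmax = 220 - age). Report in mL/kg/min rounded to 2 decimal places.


Step 1: HRmax = 220 - 56 = 164 bpm
Step 2: Ratio = 164 / 57 = 2.8772
Step 3: VO2max = 15.3 * 2.8772 = 44.02 mL/kg/min

44.02 mL/kg/min


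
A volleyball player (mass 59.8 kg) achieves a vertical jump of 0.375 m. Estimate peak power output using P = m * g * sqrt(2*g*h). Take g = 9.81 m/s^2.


2 * g * h = 2 * 9.81 * 0.375 = 7.3575
sqrt(7.3575) = 2.712471 m/s
P = 59.8 * 9.81 * 2.712471 = 1591.24 W

1591.24 W


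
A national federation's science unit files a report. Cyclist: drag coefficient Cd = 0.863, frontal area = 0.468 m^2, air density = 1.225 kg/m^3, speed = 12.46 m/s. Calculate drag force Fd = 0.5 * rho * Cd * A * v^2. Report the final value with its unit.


v^2 = 12.46^2 = 155.2516
Fd = 0.5 * 1.225 * 0.863 * 0.468 * 155.2516
= 38.406 N

38.406 N


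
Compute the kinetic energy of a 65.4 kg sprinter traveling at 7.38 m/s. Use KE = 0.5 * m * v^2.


Velocity squared = 54.4644
KE = 0.5 * 65.4 * 54.4644 = 1780.99 J

1780.99 J


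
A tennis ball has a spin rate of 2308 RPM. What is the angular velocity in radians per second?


Convert RPM to rad/s: multiply by 2*pi and divide by 60
omega = 2308 * 2 * pi / 60
= 241.693 rad/s

241.693 rad/s


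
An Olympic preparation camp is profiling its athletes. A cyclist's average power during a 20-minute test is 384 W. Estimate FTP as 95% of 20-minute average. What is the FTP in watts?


FTP = 20-min power * 0.95
= 384 * 0.95
= 364.8 W

364.8 W


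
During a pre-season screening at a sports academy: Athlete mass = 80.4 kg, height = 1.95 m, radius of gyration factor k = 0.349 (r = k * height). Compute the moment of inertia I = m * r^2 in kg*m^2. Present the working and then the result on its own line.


r = k * height = 0.349 * 1.95 = 0.68055 m
r^2 = 0.68055^2 = 0.463148
I = 80.4 * 0.463148 = 37.237 kg*m^2

37.237 kg*m^2


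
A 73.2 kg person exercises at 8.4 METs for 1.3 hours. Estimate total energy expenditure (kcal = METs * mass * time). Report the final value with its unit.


Energy = METs * mass(kg) * time(h)
= 8.4 * 73.2 * 1.3
= 799.34 kcal

799.34 kcal


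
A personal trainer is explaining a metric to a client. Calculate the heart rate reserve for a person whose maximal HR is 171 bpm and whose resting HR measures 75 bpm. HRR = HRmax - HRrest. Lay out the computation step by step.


HRmax = 171 bpm
HRrest = 75 bpm
HRR = 171 - 75 = 96 bpm

96 bpm


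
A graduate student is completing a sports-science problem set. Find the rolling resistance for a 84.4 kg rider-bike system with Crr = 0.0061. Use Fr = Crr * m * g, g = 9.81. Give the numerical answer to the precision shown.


m * g = 84.4 * 9.81 = 827.964 N
Fr = 0.0061 * 827.964 = 5.051 N

5.051 N


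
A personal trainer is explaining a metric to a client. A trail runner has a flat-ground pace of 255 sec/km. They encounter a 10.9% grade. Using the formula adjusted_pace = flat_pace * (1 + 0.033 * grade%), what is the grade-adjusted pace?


Grade factor = 1 + 0.033 * 10.9 = 1.3597
Adjusted = 255 * 1.3597 = 346.72 sec/km

346.72 s/km


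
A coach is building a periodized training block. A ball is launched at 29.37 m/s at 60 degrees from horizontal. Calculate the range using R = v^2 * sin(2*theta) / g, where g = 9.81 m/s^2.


sin(2 * 60) = sin(120) = 0.866025
v^2 = 29.37^2 = 862.5969
R = 862.5969 * 0.866025 / 9.81
= 76.15 m

76.15 m


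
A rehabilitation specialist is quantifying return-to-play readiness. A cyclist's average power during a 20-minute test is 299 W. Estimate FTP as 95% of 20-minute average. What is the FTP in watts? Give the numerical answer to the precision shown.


FTP = 20-min power * 0.95
= 299 * 0.95
= 284.05 W

284.05 W


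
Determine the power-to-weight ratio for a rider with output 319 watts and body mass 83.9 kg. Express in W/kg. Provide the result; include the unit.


P/W = 319 / 83.9 = 3.802 W/kg

3.802 W/kg


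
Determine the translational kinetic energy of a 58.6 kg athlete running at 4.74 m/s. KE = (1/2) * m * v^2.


KE = 0.5 * m * v^2
= 0.5 * 58.6 * 4.74^2
= 0.5 * 58.6 * 22.4676
= 658.3 J

658.3 J


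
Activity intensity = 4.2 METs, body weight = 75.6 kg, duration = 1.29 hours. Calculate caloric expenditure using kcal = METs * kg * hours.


kcal = 4.2 * 75.6 * 1.29
= 317.52 * 1.29
= 409.6 kcal

409.6 kcal


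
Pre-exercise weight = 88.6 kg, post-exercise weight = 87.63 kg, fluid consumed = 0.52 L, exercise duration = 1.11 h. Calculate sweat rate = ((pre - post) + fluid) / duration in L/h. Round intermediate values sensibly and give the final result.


Weight loss = 88.6 - 87.63 = 0.97 kg (approx L)
Total sweat = 0.97 + 0.52 = 1.49 L
Sweat rate = 1.49 / 1.11 = 1.342 L/h

1.342 L/h


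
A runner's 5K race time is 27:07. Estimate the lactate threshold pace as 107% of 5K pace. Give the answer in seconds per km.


Total race time = 27*60 + 7 = 1627 seconds
5K pace = 1627 / 5 = 325.4 sec/km
LT pace = 325.4 * 1.07 = 348.18 sec/km

348.18 s/km


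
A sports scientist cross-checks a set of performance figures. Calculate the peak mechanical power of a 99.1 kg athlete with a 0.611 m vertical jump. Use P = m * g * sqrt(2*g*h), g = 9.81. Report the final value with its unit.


First, sqrt(2gh) = sqrt(2 * 9.81 * 0.611)
= sqrt(11.98782) = 3.462343 m/s
Power = 99.1 * 9.81 * 3.462343 = 3365.99 W

3365.99 W


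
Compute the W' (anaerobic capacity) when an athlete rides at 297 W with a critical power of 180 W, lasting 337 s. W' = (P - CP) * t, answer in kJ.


Above-CP power = 117 W
Duration = 337 s
W' = 117 * 337 = 39429 J
Convert: 39429 / 1000 = 39.429 kJ

39.429 kJ


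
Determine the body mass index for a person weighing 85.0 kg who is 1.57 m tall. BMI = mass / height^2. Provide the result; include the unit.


BMI = mass / height^2
= 85.0 / 1.57^2
= 85.0 / 2.4649
= 34.48 kg/m^2

34.48 kg/m^2


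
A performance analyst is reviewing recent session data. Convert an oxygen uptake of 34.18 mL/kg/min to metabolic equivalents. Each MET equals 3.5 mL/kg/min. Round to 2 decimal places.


One MET = 3.5 mL/kg/min
Number of METs = 34.18 / 3.5
= 9.77 METs

9.77 METs


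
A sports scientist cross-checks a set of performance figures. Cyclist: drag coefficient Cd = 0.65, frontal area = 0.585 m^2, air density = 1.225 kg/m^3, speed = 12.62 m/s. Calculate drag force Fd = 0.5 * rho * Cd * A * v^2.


v^2 = 12.62^2 = 159.2644
Fd = 0.5 * 1.225 * 0.65 * 0.585 * 159.2644
= 37.093 N

37.093 N


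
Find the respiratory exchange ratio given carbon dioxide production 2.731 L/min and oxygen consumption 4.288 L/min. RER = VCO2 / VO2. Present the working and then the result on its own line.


VCO2 = 2.731 L/min
VO2 = 4.288 L/min
RER = 2.731 / 4.288 = 0.6369

0.6369


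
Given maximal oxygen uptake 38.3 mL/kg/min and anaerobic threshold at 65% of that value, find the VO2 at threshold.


Percentage as decimal = 0.65
VO2 at AT = 38.3 * 0.65 = 24.9 mL/kg/min

24.9 mL/kg/min


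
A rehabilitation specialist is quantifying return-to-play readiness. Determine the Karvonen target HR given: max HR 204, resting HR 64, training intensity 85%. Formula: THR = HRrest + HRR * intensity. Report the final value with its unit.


HRR = HRmax - HRrest = 204 - 64 = 140
THR = 64 + 140 * 0.85
= 183.0 bpm

183.0 bpm


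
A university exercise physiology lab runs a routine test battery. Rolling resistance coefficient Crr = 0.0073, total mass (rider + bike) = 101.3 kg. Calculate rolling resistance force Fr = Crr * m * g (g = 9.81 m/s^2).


Fr = Crr * m * g
= 0.0073 * 101.3 * 9.81
= 7.254 N

7.254 N


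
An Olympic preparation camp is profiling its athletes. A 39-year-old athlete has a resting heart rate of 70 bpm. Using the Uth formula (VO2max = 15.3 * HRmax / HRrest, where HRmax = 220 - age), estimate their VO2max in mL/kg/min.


HRmax = 220 - 39 = 181 bpm
Ratio = HRmax / HRrest = 181 / 70 = 2.5857
VO2max = 15.3 * 2.5857 = 39.56 mL/kg/min

39.56 mL/kg/min


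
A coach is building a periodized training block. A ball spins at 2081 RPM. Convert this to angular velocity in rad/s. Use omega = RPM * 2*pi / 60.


omega = 2081 * 2 * pi / 60
= 2081 * 6.28318531 / 60
= 13075.309 / 60
= 217.922 rad/s

217.922 rad/s


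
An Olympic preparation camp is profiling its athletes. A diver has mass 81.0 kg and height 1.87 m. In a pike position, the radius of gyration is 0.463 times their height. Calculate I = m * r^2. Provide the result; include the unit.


r = 0.463 * 1.87 = 0.86581 m
I = m * r^2 = 81.0 * 0.749627 = 60.72 kg*m^2

60.72 kg*m^2


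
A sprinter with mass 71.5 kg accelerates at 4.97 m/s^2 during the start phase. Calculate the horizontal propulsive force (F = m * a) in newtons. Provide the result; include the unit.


F = m * a
= 71.5 * 4.97
= 355.36 N

355.36 N


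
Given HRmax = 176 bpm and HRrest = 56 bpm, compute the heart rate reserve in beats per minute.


Heart rate reserve = maximum HR minus resting HR
HRR = 176 - 56 = 120 bpm

120 bpm


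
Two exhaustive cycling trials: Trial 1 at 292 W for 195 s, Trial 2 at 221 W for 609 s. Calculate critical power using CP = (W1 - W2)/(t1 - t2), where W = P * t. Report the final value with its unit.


W1 = 292 * 195 = 56940 J
W2 = 221 * 609 = 134589 J
CP = (56940 - 134589) / (195 - 609)
= -77649 / -414
= 187.56 W

187.56 W


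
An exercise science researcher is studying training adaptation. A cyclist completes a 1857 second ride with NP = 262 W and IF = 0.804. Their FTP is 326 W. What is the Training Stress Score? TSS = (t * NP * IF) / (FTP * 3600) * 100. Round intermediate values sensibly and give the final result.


t * NP * IF = 1857 * 262 * 0.804 = 391173.336
FTP * 3600 = 1173600
TSS = (391173.336 / 1173600) * 100 = 33.33

33.33 TSS


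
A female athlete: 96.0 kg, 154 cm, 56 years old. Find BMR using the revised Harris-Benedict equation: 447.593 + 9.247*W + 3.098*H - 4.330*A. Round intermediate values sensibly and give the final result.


Intercept = 447.593
Weight contribution = 9.247 * 96.0 = 887.712
Height contribution = 3.098 * 154 = 477.092
Age contribution = 4.33 * 56 = 242.48
BMR = 447.593 + 887.712 + 477.092 - 242.48
= 1569.92 kcal/day

1569.92 kcal/day


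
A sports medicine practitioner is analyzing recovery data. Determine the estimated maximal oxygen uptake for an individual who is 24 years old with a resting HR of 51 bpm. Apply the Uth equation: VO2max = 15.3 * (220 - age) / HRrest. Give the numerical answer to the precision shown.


HRmax = 220 - 24 = 196
VO2max = 15.3 * (196 / 51)
= 15.3 * 3.8431
= 58.8 mL/kg/min

58.8 mL/kg/min


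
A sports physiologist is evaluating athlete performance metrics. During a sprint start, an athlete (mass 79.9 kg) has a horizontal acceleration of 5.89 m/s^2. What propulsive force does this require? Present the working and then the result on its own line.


Propulsive force = mass * acceleration
= 79.9 kg * 5.89 m/s^2
= 470.61 N

470.61 N


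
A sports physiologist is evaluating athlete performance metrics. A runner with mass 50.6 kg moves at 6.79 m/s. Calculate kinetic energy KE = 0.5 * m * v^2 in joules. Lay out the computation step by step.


v^2 = 6.79^2 = 46.1041
KE = 0.5 * 50.6 * 46.1041
= 1166.43 J

1166.43 J


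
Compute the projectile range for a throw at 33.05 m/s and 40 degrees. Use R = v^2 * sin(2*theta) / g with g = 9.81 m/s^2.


Two times the angle = 80 degrees
sin(80) = 0.984808
R = 1092.3025 * 0.984808 / 9.81 = 109.654 m

109.654 m


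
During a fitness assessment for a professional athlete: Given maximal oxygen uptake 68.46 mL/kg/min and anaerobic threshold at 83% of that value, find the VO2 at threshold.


Percentage as decimal = 0.83
VO2 at AT = 68.46 * 0.83 = 56.82 mL/kg/min

56.82 mL/kg/min


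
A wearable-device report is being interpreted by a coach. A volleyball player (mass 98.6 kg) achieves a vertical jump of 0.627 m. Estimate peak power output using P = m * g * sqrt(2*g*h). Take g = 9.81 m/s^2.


2 * g * h = 2 * 9.81 * 0.627 = 12.30174
sqrt(12.30174) = 3.507384 m/s
P = 98.6 * 9.81 * 3.507384 = 3392.57 W

3392.57 W


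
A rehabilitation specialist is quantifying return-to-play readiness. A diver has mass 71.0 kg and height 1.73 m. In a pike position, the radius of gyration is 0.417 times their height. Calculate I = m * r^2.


r = 0.417 * 1.73 = 0.72141 m
I = m * r^2 = 71.0 * 0.520432 = 36.951 kg*m^2

36.951 kg*m^2


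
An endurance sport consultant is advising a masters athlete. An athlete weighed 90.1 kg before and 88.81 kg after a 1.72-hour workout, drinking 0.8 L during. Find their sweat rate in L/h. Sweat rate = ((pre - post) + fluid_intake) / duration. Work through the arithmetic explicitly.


Body mass change = 1.29 kg
Total sweat loss = 1.29 + 0.8 = 2.09 L
Rate = 2.09 / 1.72 = 1.215 L/h

1.215 L/h


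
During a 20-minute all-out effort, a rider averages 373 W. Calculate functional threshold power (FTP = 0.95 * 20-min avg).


FTP = 0.95 * 373
= 354.35 W

354.35 W


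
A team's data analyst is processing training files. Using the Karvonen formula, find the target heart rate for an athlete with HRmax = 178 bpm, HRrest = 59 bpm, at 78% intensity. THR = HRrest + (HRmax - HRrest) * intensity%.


HRR = 178 - 59 = 119
THR = 59 + 119 * 0.78
= 59 + 92.82
= 151.82 bpm

151.82 bpm


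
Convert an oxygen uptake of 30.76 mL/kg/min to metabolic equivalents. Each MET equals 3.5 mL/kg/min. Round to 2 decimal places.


One MET = 3.5 mL/kg/min
Number of METs = 30.76 / 3.5
= 8.79 METs

8.79 METs


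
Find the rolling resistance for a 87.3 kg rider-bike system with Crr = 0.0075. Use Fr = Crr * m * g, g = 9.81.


m * g = 87.3 * 9.81 = 856.413 N
Fr = 0.0075 * 856.413 = 6.423 N

6.423 N


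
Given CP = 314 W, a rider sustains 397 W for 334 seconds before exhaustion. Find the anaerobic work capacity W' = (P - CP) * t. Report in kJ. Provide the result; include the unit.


Excess power = 397 - 314 = 83 W
Work above CP = 83 * 334 = 27722 J
W' = 27.722 kJ

27.722 kJ


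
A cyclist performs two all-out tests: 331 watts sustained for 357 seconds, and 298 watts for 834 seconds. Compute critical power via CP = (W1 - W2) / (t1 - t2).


W1 = P1 * t1 = 331 * 357 = 118167 J
W2 = P2 * t2 = 298 * 834 = 248532 J
CP = (118167 - 248532) / (357 - 834)
= 273.3 W

273.3 W


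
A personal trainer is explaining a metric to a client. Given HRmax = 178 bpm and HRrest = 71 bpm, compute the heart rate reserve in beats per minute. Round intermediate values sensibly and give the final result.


Heart rate reserve = maximum HR minus resting HR
HRR = 178 - 71 = 107 bpm

107 bpm


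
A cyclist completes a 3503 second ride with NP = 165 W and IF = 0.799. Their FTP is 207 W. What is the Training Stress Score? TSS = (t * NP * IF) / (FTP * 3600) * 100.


t * NP * IF = 3503 * 165 * 0.799 = 461818.005
FTP * 3600 = 745200
TSS = (461818.005 / 745200) * 100 = 61.97

61.97 TSS


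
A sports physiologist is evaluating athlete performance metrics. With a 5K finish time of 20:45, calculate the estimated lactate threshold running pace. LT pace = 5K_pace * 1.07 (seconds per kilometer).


Race duration = 1245 s for 5 km
Average pace = 1245 / 5 = 249.0 s/km
LT pace = 249.0 * 1.07
= 266.43 s/km

266.43 s/km


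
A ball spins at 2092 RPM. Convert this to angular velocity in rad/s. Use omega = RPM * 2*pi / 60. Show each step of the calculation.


omega = 2092 * 2 * pi / 60
= 2092 * 6.28318531 / 60
= 13144.424 / 60
= 219.074 rad/s

219.074 rad/s


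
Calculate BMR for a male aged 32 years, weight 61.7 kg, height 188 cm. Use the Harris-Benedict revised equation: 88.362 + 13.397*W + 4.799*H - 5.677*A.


Substituting values:
W term = 13.397 * 61.7 = 826.5949
H term = 4.799 * 188 = 902.212
A term = 5.677 * 32 = 181.664
BMR = 1635.5 kcal/day

1635.5 kcal/day


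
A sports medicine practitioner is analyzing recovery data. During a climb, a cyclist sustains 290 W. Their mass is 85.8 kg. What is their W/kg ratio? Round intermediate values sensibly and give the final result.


Power-to-weight = 290 W / 85.8 kg
= 3.38 W/kg

3.38 W/kg


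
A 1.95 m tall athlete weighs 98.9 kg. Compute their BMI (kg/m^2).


height^2 = 3.8025 m^2
BMI = 98.9 / 3.8025 = 26.01 kg/m^2

26.01 kg/m^2


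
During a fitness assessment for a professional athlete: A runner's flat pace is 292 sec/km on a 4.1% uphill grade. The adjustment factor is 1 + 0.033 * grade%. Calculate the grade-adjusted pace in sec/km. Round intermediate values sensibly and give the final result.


Factor = 1 + 0.033 * 4.1 = 1.1353
Adjusted pace = 292 * 1.1353
= 331.51 sec/km

331.51 s/km


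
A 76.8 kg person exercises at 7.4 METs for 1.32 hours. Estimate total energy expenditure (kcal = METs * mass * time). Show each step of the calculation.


Energy = METs * mass(kg) * time(h)
= 7.4 * 76.8 * 1.32
= 750.18 kcal

750.18 kcal
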